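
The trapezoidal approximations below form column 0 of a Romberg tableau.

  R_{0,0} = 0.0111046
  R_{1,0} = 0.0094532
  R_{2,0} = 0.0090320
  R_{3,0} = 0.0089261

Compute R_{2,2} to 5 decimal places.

Richardson extrapolation on the trapezoidal column (denominator 4−1=3):
R_{1,1} = 0.0094532 + (0.0094532 − 0.0111046)/3 = 0.0089027
R_{2,1} = 0.0090320 + (0.0090320 − 0.0094532)/3 = 0.0088916
R_{2,2} = 0.0088916 + (0.0088916 − 0.0089027)/15 = 0.0088909

0.00889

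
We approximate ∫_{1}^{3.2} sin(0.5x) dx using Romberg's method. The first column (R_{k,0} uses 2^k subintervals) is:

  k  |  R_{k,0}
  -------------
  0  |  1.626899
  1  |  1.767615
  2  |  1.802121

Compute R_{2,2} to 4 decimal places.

1.8136

Richardson extrapolation on the trapezoidal column (denominator 4−1=3):
R_{1,1} = 1.767615 + (1.767615 − 1.626899)/3 = 1.814520
R_{2,1} = 1.802121 + (1.802121 − 1.767615)/3 = 1.813623
R_{2,2} = (16·1.813623 − 1.814520) / 15 = 1.813563
(Column j=1 coincides with Simpson's rule on the same nodes.)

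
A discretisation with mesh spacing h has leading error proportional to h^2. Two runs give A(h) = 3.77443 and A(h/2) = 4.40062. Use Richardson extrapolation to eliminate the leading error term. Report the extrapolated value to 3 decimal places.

4.609

The leading error scales as h^2; refining by a factor of 2 reduces it by 2^2 = 4.
Extrapolated value = (4·A(h/2) − A(h)) / (4 − 1)
= (4·4.40062 − 3.77443) / 3
= 13.82805 / 3 = 4.60935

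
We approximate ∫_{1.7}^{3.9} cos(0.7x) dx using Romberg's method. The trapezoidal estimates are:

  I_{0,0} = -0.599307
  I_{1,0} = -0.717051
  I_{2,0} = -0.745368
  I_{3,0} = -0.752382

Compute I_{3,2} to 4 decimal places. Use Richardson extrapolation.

-0.7547

Richardson extrapolation on the trapezoidal column (denominator 4−1=3):
I_{2,1} = (4·(-0.745368) − (-0.717051)) / 3 = -0.754807
I_{3,1} = (4·(-0.752382) − (-0.745368)) / 3 = -0.754720
I_{3,2} = (16·(-0.754720) − (-0.754807)) / 15 = -0.754714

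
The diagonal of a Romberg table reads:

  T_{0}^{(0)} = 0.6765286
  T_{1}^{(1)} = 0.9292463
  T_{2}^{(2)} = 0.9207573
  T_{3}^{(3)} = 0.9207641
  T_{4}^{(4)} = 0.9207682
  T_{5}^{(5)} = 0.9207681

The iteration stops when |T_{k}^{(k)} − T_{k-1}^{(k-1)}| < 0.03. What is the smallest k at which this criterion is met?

k = 2

|T_{1}^{(1)} − T_{0}^{(0)}| = 0.2527177 ≥ 0.03
|T_{2}^{(2)} − T_{1}^{(1)}| = 0.0084890 < 0.03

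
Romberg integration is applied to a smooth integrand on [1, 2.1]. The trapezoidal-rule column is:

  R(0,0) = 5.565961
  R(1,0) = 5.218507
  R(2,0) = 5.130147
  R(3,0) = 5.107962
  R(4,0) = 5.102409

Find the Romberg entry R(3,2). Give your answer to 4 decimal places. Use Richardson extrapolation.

Richardson extrapolation on the trapezoidal column (denominator 4−1=3):
R(2,1) = 5.130147 + (5.130147 − 5.218507)/3 = 5.100694
R(3,1) = 5.107962 + (5.107962 − 5.130147)/3 = 5.100567
R(3,2) = (16·5.100567 − 5.100694) / 15 = 5.100559

5.1006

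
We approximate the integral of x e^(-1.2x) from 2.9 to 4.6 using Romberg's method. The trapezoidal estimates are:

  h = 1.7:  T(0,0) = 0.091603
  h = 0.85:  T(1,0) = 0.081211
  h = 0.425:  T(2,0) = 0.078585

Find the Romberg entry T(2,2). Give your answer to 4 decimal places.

0.0777

Richardson extrapolation on the trapezoidal column (denominator 4−1=3):
T(1,1) = (4·0.081211 − 0.091603) / 3 = 0.077747
T(2,1) = (4·0.078585 − 0.081211) / 3 = 0.077710
T(2,2) = (16·0.077710 − 0.077747) / 15 = 0.077708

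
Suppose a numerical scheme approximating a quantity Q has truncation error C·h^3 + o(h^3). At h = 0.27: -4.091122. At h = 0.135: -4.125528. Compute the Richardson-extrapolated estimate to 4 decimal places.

-4.1304

Extrapolated value = (8·A(h/2) − A(h)) / (8 − 1)
= (8·(-4.125528) − (-4.091122)) / 7
= -28.913102 / 7 = -4.130443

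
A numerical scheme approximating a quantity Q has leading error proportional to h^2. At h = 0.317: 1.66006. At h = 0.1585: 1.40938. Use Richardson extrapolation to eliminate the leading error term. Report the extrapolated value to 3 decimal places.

1.326

The leading error scales as h^2; refining by a factor of 2 reduces it by 2^2 = 4.
Extrapolated value = (4·A(h/2) − A(h)) / (4 − 1)
= (4·1.40938 − 1.66006) / 3
= 3.97746 / 3 = 1.32582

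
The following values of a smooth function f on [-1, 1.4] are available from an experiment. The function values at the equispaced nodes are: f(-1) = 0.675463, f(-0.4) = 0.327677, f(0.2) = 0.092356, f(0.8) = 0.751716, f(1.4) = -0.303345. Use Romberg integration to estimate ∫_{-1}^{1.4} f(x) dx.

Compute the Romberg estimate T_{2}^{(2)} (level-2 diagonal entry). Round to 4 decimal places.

T_{0}^{(0)} (trapezoid, 1 panel, h=2.4000): 0.446542
T_{1}^{(0)} (trapezoid, 2 panels, h=1.2000): 0.334098
T_{2}^{(0)} (trapezoid, 4 panels, h=0.6000): 0.814685
T_{1}^{(1)} = 0.334098 + (0.334098 − 0.446542)/3 = 0.296617
T_{2}^{(1)} = 0.814685 + (0.814685 − 0.334098)/3 = 0.974881
T_{2}^{(2)} = 0.974881 + (0.974881 − 0.296617)/15 = 1.020099

1.0201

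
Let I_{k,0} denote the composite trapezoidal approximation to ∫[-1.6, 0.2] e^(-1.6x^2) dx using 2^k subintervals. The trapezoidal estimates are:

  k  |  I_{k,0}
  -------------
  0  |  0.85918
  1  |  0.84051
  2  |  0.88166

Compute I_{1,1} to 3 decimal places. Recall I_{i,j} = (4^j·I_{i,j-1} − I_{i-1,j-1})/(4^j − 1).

Richardson extrapolation on the trapezoidal column (denominator 4−1=3):
I_{1,1} = 0.84051 + (0.84051 − 0.85918)/3 = 0.83429

0.834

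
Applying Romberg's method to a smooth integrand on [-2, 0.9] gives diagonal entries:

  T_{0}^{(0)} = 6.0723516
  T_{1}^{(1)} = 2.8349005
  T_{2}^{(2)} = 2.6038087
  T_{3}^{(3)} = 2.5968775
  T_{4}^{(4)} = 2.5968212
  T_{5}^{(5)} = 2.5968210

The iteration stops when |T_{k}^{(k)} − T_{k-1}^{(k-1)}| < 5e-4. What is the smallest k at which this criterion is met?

k = 4

|T_{1}^{(1)} − T_{0}^{(0)}| = 3.2374511 ≥ 5e-4
|T_{2}^{(2)} − T_{1}^{(1)}| = 0.2310918 ≥ 5e-4
|T_{3}^{(3)} − T_{2}^{(2)}| = 0.0069312 ≥ 5e-4
|T_{4}^{(4)} − T_{3}^{(3)}| = 0.0000563 < 5e-4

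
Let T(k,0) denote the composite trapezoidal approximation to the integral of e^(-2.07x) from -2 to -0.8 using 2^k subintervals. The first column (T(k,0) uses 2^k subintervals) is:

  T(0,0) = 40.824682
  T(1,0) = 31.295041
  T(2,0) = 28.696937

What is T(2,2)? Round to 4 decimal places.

27.8117

Richardson extrapolation on the trapezoidal column (denominator 4−1=3):
T(1,1) = (4·31.295041 − 40.824682) / 3 = 28.118494
T(2,1) = 28.696937 + (28.696937 − 31.295041)/3 = 27.830902
T(2,2) = 27.830902 + (27.830902 − 28.118494)/15 = 27.811729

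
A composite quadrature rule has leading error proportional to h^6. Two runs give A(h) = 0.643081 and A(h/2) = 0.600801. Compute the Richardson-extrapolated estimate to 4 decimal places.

The leading error scales as h^6; refining by a factor of 2 reduces it by 2^6 = 64.
Extrapolated value = (64·A(h/2) − A(h)) / (64 − 1)
= (64·0.600801 − 0.643081) / 63
= 37.808183 / 63 = 0.600130

0.6001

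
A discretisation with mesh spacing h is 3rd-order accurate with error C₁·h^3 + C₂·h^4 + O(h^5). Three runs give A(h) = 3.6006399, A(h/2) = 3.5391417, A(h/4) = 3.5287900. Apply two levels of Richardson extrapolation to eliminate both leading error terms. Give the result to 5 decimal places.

First eliminate the h^3 term (factor 2^3 = 8):
  B₁ = (8·3.5391417 − 3.6006399)/7 = 3.5303562
  B₂ = (8·3.5287900 − 3.5391417)/7 = 3.5273112
Then eliminate the h^4 term (factor 2^4 = 16):
  (16·3.5273112 − 3.5303562)/15 = 3.5271082

3.52711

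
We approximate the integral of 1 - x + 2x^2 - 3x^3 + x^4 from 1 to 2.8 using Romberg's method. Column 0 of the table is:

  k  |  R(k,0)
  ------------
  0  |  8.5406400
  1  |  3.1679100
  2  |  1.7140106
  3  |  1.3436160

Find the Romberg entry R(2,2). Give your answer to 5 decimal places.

Richardson extrapolation on the trapezoidal column (denominator 4−1=3):
R(1,1) = (4·3.1679100 − 8.5406400) / 3 = 1.3770000
R(2,1) = 1.7140106 + (1.7140106 − 3.1679100)/3 = 1.2293775
R(2,2) = 1.2293775 + (1.2293775 − 1.3770000)/15 = 1.2195360

1.21954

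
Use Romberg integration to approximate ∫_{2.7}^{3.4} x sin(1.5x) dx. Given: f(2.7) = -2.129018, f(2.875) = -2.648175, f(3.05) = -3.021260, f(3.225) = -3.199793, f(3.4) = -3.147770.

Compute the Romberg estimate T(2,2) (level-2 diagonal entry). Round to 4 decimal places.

-2.0248

T(0,0) (trapezoid, 1 panel, h=0.7000): -1.846876
T(1,0) (trapezoid, 2 panels, h=0.3500): -1.980879
T(2,0) (trapezoid, 4 panels, h=0.1750): -2.013834
T(1,1) = -1.980879 + (-1.980879 − (-1.846876))/3 = -2.025547
T(2,1) = -2.013834 + (-2.013834 − (-1.980879))/3 = -2.024819
T(2,2) = -2.024819 + (-2.024819 − (-2.025547))/15 = -2.024770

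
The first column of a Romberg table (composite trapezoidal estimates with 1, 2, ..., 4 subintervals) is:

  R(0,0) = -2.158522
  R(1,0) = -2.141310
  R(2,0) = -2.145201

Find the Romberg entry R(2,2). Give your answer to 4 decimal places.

-2.1472

Richardson extrapolation on the trapezoidal column (denominator 4−1=3):
R(1,1) = (4·(-2.141310) − (-2.158522)) / 3 = -2.135573
R(2,1) = (4·(-2.145201) − (-2.141310)) / 3 = -2.146498
R(2,2) = (16·(-2.146498) − (-2.135573)) / 15 = -2.147226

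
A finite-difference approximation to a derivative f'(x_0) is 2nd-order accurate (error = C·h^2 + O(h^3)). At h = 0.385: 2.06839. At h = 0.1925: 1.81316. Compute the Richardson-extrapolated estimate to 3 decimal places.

1.728

The leading error scales as h^2; refining by a factor of 2 reduces it by 2^2 = 4.
Extrapolated value = (4·A(h/2) − A(h)) / (4 − 1)
= (4·1.81316 − 2.06839) / 3
= 5.18425 / 3 = 1.72808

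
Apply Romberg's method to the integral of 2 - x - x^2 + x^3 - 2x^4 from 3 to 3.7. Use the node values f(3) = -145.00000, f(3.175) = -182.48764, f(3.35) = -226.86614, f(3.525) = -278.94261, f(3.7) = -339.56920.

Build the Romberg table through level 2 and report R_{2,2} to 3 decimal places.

-162.401

R_{0,0} (trapezoid, 1 panel, h=0.7000): -169.59922
R_{1,0} (trapezoid, 2 panels, h=0.3500): -164.20276
R_{2,0} (trapezoid, 4 panels, h=0.1750): -162.85167
R_{1,1} = -164.20276 + (-164.20276 − (-169.59922))/3 = -162.40394
R_{2,1} = -162.85167 + (-162.85167 − (-164.20276))/3 = -162.40131
R_{2,2} = -162.40131 + (-162.40131 − (-162.40394))/15 = -162.40113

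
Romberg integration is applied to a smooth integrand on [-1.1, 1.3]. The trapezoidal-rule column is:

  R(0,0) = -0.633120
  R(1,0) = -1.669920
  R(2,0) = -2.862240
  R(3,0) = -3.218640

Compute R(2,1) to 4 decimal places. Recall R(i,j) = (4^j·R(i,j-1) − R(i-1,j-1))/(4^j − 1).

-3.2597

R(2,1) = -2.862240 + (-2.862240 − (-1.669920))/3 = -3.259680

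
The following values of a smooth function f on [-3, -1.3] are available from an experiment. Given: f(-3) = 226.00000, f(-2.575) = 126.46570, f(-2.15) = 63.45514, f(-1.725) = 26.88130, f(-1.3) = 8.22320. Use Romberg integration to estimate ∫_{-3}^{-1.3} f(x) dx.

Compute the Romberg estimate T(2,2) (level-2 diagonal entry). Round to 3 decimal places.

138.042

T(0,0) (trapezoid, 1 panel, h=1.7000): 199.08972
T(1,0) (trapezoid, 2 panels, h=0.8500): 153.48173
T(2,0) (trapezoid, 4 panels, h=0.4250): 141.91334
T(1,1) = 153.48173 + (153.48173 − 199.08972)/3 = 138.27907
T(2,1) = 141.91334 + (141.91334 − 153.48173)/3 = 138.05721
T(2,2) = 138.05721 + (138.05721 − 138.27907)/15 = 138.04242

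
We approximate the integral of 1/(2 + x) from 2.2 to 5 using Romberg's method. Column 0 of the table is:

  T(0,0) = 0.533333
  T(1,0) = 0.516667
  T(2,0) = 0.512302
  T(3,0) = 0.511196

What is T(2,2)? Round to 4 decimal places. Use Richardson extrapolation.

0.5108

Richardson extrapolation on the trapezoidal column (denominator 4−1=3):
T(1,1) = (4·0.516667 − 0.533333) / 3 = 0.511112
T(2,1) = 0.512302 + (0.512302 − 0.516667)/3 = 0.510847
T(2,2) = (16·0.510847 − 0.511112) / 15 = 0.510829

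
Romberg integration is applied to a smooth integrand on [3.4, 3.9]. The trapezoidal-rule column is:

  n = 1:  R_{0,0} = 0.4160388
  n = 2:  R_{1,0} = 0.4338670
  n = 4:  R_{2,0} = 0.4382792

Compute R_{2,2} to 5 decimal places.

R_{1,1} = (4·0.4338670 − 0.4160388) / 3 = 0.4398097
R_{2,1} = (4·0.4382792 − 0.4338670) / 3 = 0.4397499
R_{2,2} = 0.4397499 + (0.4397499 − 0.4398097)/15 = 0.4397459

0.43975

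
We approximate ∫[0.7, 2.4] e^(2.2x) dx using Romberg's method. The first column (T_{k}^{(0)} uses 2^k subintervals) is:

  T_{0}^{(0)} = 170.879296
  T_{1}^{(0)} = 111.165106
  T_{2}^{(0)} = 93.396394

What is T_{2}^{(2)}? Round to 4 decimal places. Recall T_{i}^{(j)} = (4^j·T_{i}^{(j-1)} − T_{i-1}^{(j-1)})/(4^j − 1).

T_{1}^{(1)} = 111.165106 + (111.165106 − 170.879296)/3 = 91.260376
T_{2}^{(1)} = (4·93.396394 − 111.165106) / 3 = 87.473490
T_{2}^{(2)} = (16·87.473490 − 91.260376) / 15 = 87.221031
(Column j=1 coincides with Simpson's rule on the same nodes.)

87.2210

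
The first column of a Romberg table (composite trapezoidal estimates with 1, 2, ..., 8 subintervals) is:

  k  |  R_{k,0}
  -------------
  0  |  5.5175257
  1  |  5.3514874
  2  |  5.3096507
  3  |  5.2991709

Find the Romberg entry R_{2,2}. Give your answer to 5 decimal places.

R_{1,1} = 5.3514874 + (5.3514874 − 5.5175257)/3 = 5.2961413
R_{2,1} = (4·5.3096507 − 5.3514874) / 3 = 5.2957051
R_{2,2} = 5.2957051 + (5.2957051 − 5.2961413)/15 = 5.2956760

5.29568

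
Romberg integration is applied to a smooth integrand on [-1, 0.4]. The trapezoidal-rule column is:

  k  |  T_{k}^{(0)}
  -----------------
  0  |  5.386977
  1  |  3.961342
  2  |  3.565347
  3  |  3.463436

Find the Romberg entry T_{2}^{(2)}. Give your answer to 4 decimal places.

3.4298

T_{1}^{(1)} = (4·3.961342 − 5.386977) / 3 = 3.486130
T_{2}^{(1)} = (4·3.565347 − 3.961342) / 3 = 3.433349
T_{2}^{(2)} = (16·3.433349 − 3.486130) / 15 = 3.429830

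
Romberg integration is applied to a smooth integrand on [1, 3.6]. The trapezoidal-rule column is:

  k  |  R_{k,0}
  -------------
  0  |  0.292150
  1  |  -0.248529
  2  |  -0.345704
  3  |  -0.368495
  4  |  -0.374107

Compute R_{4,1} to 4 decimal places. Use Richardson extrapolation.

R_{4,1} = -0.374107 + (-0.374107 − (-0.368495))/3 = -0.375978

-0.3760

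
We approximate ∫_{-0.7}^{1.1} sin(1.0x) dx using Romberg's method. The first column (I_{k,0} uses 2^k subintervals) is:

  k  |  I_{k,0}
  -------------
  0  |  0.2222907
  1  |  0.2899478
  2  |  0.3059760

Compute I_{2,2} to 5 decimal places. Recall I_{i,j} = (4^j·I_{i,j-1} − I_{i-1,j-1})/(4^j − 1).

0.31124

I_{1,1} = 0.2899478 + (0.2899478 − 0.2222907)/3 = 0.3125002
I_{2,1} = 0.3059760 + (0.3059760 − 0.2899478)/3 = 0.3113187
I_{2,2} = (16·0.3113187 − 0.3125002) / 15 = 0.3112399
(Column j=1 coincides with Simpson's rule on the same nodes.)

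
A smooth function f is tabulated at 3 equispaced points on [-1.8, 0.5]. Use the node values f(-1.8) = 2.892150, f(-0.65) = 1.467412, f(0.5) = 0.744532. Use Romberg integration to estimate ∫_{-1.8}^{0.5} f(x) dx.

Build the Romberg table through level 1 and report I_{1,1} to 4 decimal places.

I_{0,0} (trapezoid, 1 panel, h=2.3000): 4.182184
I_{1,0} (trapezoid, 2 panels, h=1.1500): 3.778616
I_{1,1} = 3.778616 + (3.778616 − 4.182184)/3 = 3.644093

3.6441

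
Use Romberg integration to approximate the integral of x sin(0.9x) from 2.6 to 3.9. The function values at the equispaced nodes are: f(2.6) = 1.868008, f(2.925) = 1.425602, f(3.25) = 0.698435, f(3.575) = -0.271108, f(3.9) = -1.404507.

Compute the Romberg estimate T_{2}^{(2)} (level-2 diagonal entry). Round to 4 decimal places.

0.7016

T_{0}^{(0)} (trapezoid, 1 panel, h=1.3000): 0.301276
T_{1}^{(0)} (trapezoid, 2 panels, h=0.6500): 0.604621
T_{2}^{(0)} (trapezoid, 4 panels, h=0.3250): 0.677521
T_{1}^{(1)} = 0.604621 + (0.604621 − 0.301276)/3 = 0.705736
T_{2}^{(1)} = 0.677521 + (0.677521 − 0.604621)/3 = 0.701821
T_{2}^{(2)} = 0.701821 + (0.701821 − 0.705736)/15 = 0.701560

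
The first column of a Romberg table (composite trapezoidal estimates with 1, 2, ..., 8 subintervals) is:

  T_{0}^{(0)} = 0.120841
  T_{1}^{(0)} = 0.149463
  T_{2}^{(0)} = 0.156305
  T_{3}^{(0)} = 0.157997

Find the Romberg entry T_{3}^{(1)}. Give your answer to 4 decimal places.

0.1586

Richardson extrapolation on the trapezoidal column (denominator 4−1=3):
T_{3}^{(1)} = 0.157997 + (0.157997 − 0.156305)/3 = 0.158561
(Column j=1 coincides with Simpson's rule on the same nodes.)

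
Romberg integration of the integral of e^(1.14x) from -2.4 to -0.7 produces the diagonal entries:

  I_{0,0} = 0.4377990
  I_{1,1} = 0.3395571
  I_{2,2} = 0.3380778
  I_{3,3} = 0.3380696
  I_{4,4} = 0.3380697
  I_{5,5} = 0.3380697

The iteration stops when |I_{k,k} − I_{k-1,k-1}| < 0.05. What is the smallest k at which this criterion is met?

k = 2

|I_{1,1} − I_{0,0}| = 0.0982419 ≥ 0.05
|I_{2,2} − I_{1,1}| = 0.0014793 < 0.05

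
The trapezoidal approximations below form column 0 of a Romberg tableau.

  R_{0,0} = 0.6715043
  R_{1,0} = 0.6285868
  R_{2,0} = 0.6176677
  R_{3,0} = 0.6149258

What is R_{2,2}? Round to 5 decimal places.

0.61401

Richardson extrapolation on the trapezoidal column (denominator 4−1=3):
R_{1,1} = 0.6285868 + (0.6285868 − 0.6715043)/3 = 0.6142810
R_{2,1} = (4·0.6176677 − 0.6285868) / 3 = 0.6140280
R_{2,2} = (16·0.6140280 − 0.6142810) / 15 = 0.6140111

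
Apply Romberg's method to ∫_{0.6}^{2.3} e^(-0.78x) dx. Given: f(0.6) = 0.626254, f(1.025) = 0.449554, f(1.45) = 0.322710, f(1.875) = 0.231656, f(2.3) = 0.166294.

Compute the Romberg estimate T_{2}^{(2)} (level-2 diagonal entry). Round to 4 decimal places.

0.5897

T_{0}^{(0)} (trapezoid, 1 panel, h=1.7000): 0.673666
T_{1}^{(0)} (trapezoid, 2 panels, h=0.8500): 0.611136
T_{2}^{(0)} (trapezoid, 4 panels, h=0.4250): 0.595082
T_{1}^{(1)} = 0.611136 + (0.611136 − 0.673666)/3 = 0.590293
T_{2}^{(1)} = 0.595082 + (0.595082 − 0.611136)/3 = 0.589731
T_{2}^{(2)} = 0.589731 + (0.589731 − 0.590293)/15 = 0.589694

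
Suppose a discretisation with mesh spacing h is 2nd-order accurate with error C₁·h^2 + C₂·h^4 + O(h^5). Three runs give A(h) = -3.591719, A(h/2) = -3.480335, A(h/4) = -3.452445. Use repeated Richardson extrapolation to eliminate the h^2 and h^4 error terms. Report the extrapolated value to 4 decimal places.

-3.4431

First eliminate the h^2 term (factor 2^2 = 4):
  B₁ = (4·(-3.480335) − (-3.591719))/3 = -3.443207
  B₂ = (4·(-3.452445) − (-3.480335))/3 = -3.443148
Then eliminate the h^4 term (factor 2^4 = 16):
  (16·(-3.443148) − (-3.443207))/15 = -3.443144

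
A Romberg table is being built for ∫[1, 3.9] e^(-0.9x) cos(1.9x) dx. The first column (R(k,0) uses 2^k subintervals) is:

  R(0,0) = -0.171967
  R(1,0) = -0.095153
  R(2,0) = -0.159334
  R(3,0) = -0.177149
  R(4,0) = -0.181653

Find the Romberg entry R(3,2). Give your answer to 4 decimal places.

-0.1832

Richardson extrapolation on the trapezoidal column (denominator 4−1=3):
R(2,1) = -0.159334 + (-0.159334 − (-0.095153))/3 = -0.180728
R(3,1) = (4·(-0.177149) − (-0.159334)) / 3 = -0.183087
R(3,2) = -0.183087 + (-0.183087 − (-0.180728))/15 = -0.183244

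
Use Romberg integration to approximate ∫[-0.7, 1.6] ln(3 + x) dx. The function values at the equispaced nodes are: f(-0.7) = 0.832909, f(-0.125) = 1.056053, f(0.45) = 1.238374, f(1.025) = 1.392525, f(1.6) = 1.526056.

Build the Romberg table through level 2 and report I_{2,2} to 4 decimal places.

I_{0,0} (trapezoid, 1 panel, h=2.3000): 2.712810
I_{1,0} (trapezoid, 2 panels, h=1.1500): 2.780535
I_{2,0} (trapezoid, 4 panels, h=0.5750): 2.798200
I_{1,1} = 2.780535 + (2.780535 − 2.712810)/3 = 2.803110
I_{2,1} = 2.798200 + (2.798200 − 2.780535)/3 = 2.804088
I_{2,2} = 2.804088 + (2.804088 − 2.803110)/15 = 2.804153

2.8042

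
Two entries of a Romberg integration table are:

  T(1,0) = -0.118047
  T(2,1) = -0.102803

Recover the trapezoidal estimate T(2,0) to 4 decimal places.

From T(2,1) = (4·T(2,0) − T(1,0))/3, solve for T(2,0):
4·T(2,0) = 3·(-0.102803) + (-0.118047) = -0.426456
T(2,0) = -0.106614

-0.1066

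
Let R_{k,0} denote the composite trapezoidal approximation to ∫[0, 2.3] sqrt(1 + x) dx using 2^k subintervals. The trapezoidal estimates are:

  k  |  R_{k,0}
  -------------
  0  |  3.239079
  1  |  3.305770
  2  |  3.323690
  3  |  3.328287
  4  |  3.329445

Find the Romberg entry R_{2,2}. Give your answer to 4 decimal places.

3.3298

Richardson extrapolation on the trapezoidal column (denominator 4−1=3):
R_{1,1} = 3.305770 + (3.305770 − 3.239079)/3 = 3.328000
R_{2,1} = 3.323690 + (3.323690 − 3.305770)/3 = 3.329663
R_{2,2} = 3.329663 + (3.329663 − 3.328000)/15 = 3.329774
(Column j=1 coincides with Simpson's rule on the same nodes.)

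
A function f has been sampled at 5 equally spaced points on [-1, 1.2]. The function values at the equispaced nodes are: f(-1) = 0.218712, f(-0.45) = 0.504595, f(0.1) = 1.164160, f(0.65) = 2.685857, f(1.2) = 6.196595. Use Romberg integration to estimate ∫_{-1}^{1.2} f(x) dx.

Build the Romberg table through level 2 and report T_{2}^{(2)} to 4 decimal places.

3.9349

T_{0}^{(0)} (trapezoid, 1 panel, h=2.2000): 7.056838
T_{1}^{(0)} (trapezoid, 2 panels, h=1.1000): 4.808995
T_{2}^{(0)} (trapezoid, 4 panels, h=0.5500): 4.159246
T_{1}^{(1)} = 4.808995 + (4.808995 − 7.056838)/3 = 4.059714
T_{2}^{(1)} = 4.159246 + (4.159246 − 4.808995)/3 = 3.942663
T_{2}^{(2)} = 3.942663 + (3.942663 − 4.059714)/15 = 3.934860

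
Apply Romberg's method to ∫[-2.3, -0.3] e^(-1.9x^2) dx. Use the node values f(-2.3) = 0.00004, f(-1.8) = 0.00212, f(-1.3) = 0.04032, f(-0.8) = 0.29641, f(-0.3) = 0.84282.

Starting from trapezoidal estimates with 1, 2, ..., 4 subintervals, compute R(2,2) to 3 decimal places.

R(0,0) (trapezoid, 1 panel, h=2.0000): 0.84286
R(1,0) (trapezoid, 2 panels, h=1.0000): 0.46175
R(2,0) (trapezoid, 4 panels, h=0.5000): 0.38014
R(1,1) = 0.46175 + (0.46175 − 0.84286)/3 = 0.33471
R(2,1) = 0.38014 + (0.38014 − 0.46175)/3 = 0.35294
R(2,2) = 0.35294 + (0.35294 − 0.33471)/15 = 0.35416

0.354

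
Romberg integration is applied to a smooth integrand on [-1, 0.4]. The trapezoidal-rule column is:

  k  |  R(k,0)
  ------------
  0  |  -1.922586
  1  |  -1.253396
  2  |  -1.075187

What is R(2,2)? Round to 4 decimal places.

-1.0148

Richardson extrapolation on the trapezoidal column (denominator 4−1=3):
R(1,1) = -1.253396 + (-1.253396 − (-1.922586))/3 = -1.030333
R(2,1) = -1.075187 + (-1.075187 − (-1.253396))/3 = -1.015784
R(2,2) = (16·(-1.015784) − (-1.030333)) / 15 = -1.014814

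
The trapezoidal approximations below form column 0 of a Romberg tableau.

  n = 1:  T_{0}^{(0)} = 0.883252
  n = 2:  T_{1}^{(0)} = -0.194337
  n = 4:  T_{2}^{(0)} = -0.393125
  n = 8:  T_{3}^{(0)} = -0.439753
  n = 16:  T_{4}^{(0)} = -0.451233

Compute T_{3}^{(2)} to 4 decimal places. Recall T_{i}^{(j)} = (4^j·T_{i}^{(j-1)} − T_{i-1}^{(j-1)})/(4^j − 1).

Richardson extrapolation on the trapezoidal column (denominator 4−1=3):
T_{2}^{(1)} = (4·(-0.393125) − (-0.194337)) / 3 = -0.459388
T_{3}^{(1)} = (4·(-0.439753) − (-0.393125)) / 3 = -0.455296
T_{3}^{(2)} = -0.455296 + (-0.455296 − (-0.459388))/15 = -0.455023

-0.4550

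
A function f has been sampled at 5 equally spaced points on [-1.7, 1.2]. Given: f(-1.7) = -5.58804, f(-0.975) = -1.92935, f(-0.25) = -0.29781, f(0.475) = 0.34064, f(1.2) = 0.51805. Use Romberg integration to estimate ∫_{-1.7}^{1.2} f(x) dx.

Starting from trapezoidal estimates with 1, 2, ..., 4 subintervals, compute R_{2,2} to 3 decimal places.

-2.897

R_{0,0} (trapezoid, 1 panel, h=2.9000): -7.35149
R_{1,0} (trapezoid, 2 panels, h=1.4500): -4.10757
R_{2,0} (trapezoid, 4 panels, h=0.7250): -3.20560
R_{1,1} = -4.10757 + (-4.10757 − (-7.35149))/3 = -3.02626
R_{2,1} = -3.20560 + (-3.20560 − (-4.10757))/3 = -2.90494
R_{2,2} = -2.90494 + (-2.90494 − (-3.02626))/15 = -2.89685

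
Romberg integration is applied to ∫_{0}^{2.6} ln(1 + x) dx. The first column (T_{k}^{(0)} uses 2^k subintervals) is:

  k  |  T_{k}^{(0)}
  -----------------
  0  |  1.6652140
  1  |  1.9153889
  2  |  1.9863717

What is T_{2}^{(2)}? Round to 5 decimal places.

2.01078

T_{1}^{(1)} = 1.9153889 + (1.9153889 − 1.6652140)/3 = 1.9987805
T_{2}^{(1)} = (4·1.9863717 − 1.9153889) / 3 = 2.0100326
T_{2}^{(2)} = (16·2.0100326 − 1.9987805) / 15 = 2.0107827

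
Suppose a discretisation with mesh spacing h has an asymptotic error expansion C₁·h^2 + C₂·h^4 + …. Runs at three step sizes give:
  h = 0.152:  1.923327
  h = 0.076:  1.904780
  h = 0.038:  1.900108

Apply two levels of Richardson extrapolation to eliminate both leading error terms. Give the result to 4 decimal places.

1.8985

First eliminate the h^2 term (factor 2^2 = 4):
  B₁ = (4·1.904780 − 1.923327)/3 = 1.898598
  B₂ = (4·1.900108 − 1.904780)/3 = 1.898551
Then eliminate the h^4 term (factor 2^4 = 16):
  (16·1.898551 − 1.898598)/15 = 1.898548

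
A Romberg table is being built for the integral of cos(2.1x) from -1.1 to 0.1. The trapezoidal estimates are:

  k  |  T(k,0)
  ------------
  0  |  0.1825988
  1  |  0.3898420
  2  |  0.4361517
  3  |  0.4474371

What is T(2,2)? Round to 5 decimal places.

0.45110

T(1,1) = (4·0.3898420 − 0.1825988) / 3 = 0.4589231
T(2,1) = (4·0.4361517 − 0.3898420) / 3 = 0.4515883
T(2,2) = 0.4515883 + (0.4515883 − 0.4589231)/15 = 0.4510993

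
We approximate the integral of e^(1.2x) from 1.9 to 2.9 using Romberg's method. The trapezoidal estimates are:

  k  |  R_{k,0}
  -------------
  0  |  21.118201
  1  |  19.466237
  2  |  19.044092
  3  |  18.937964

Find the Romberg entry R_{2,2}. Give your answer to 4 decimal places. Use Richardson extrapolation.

R_{1,1} = 19.466237 + (19.466237 − 21.118201)/3 = 18.915582
R_{2,1} = (4·19.044092 − 19.466237) / 3 = 18.903377
R_{2,2} = (16·18.903377 − 18.915582) / 15 = 18.902563

18.9026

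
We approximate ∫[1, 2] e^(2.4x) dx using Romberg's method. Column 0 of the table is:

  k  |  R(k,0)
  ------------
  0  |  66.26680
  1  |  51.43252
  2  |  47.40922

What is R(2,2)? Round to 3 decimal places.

46.040

R(1,1) = 51.43252 + (51.43252 − 66.26680)/3 = 46.48776
R(2,1) = 47.40922 + (47.40922 − 51.43252)/3 = 46.06812
R(2,2) = (16·46.06812 − 46.48776) / 15 = 46.04014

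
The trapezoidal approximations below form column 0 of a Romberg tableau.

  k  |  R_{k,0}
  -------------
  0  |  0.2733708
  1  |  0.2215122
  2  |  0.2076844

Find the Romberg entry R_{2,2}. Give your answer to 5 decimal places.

0.20300

R_{1,1} = (4·0.2215122 − 0.2733708) / 3 = 0.2042260
R_{2,1} = (4·0.2076844 − 0.2215122) / 3 = 0.2030751
R_{2,2} = 0.2030751 + (0.2030751 − 0.2042260)/15 = 0.2029984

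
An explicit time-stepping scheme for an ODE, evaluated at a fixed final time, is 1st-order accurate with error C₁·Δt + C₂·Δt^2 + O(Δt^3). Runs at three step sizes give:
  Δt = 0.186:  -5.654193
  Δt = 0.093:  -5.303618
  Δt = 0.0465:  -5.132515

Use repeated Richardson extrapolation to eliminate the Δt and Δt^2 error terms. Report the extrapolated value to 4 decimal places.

-4.9642

First eliminate the Δt term (factor 2^1 = 2):
  B₁ = (2·(-5.303618) − (-5.654193))/1 = -4.953043
  B₂ = (2·(-5.132515) − (-5.303618))/1 = -4.961412
Then eliminate the Δt^2 term (factor 2^2 = 4):
  (4·(-4.961412) − (-4.953043))/3 = -4.964202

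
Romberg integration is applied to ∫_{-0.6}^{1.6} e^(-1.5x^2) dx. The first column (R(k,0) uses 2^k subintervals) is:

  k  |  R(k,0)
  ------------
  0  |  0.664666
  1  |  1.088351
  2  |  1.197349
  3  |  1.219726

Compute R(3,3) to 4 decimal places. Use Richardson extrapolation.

1.2266

R(1,1) = (4·1.088351 − 0.664666) / 3 = 1.229579
R(2,1) = 1.197349 + (1.197349 − 1.088351)/3 = 1.233682
R(3,1) = (4·1.219726 − 1.197349) / 3 = 1.227185
R(2,2) = (16·1.233682 − 1.229579) / 15 = 1.233956
R(3,2) = 1.227185 + (1.227185 − 1.233682)/15 = 1.226752
R(3,3) = 1.226752 + (1.226752 − 1.233956)/63 = 1.226638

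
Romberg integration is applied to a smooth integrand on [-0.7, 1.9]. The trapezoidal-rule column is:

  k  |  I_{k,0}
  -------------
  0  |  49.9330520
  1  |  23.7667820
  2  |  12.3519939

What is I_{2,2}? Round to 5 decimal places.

Richardson extrapolation on the trapezoidal column (denominator 4−1=3):
I_{1,1} = 23.7667820 + (23.7667820 − 49.9330520)/3 = 15.0446920
I_{2,1} = (4·12.3519939 − 23.7667820) / 3 = 8.5470645
I_{2,2} = 8.5470645 + (8.5470645 − 15.0446920)/15 = 8.1138893

8.11389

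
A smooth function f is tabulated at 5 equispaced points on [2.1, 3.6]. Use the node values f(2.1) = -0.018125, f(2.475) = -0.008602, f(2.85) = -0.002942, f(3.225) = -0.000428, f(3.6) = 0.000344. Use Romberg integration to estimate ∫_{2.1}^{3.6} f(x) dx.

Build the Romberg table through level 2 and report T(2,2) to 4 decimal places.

-0.0075

T(0,0) (trapezoid, 1 panel, h=1.5000): -0.013336
T(1,0) (trapezoid, 2 panels, h=0.7500): -0.008874
T(2,0) (trapezoid, 4 panels, h=0.3750): -0.007823
T(1,1) = -0.008874 + (-0.008874 − (-0.013336))/3 = -0.007387
T(2,1) = -0.007823 + (-0.007823 − (-0.008874))/3 = -0.007473
T(2,2) = -0.007473 + (-0.007473 − (-0.007387))/15 = -0.007479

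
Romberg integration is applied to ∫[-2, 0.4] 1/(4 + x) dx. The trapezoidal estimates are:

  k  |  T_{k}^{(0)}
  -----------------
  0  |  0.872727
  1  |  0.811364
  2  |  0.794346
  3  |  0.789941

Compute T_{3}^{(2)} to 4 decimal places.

0.7885

Richardson extrapolation on the trapezoidal column (denominator 4−1=3):
T_{2}^{(1)} = (4·0.794346 − 0.811364) / 3 = 0.788673
T_{3}^{(1)} = (4·0.789941 − 0.794346) / 3 = 0.788473
T_{3}^{(2)} = 0.788473 + (0.788473 − 0.788673)/15 = 0.788460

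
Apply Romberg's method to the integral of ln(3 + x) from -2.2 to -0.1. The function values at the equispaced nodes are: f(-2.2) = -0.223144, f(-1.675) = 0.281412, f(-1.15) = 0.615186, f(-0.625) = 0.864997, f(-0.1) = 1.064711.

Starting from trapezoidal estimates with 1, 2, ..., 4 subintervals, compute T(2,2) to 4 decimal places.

1.1657

T(0,0) (trapezoid, 1 panel, h=2.1000): 0.883645
T(1,0) (trapezoid, 2 panels, h=1.0500): 1.087768
T(2,0) (trapezoid, 4 panels, h=0.5250): 1.145749
T(1,1) = 1.087768 + (1.087768 − 0.883645)/3 = 1.155809
T(2,1) = 1.145749 + (1.145749 − 1.087768)/3 = 1.165076
T(2,2) = 1.165076 + (1.165076 − 1.155809)/15 = 1.165694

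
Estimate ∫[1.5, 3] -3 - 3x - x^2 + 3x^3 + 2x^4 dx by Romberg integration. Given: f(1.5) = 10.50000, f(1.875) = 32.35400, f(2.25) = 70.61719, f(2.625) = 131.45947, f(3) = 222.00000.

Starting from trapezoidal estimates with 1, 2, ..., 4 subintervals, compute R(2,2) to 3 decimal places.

128.616

R(0,0) (trapezoid, 1 panel, h=1.5000): 174.37500
R(1,0) (trapezoid, 2 panels, h=0.7500): 140.15039
R(2,0) (trapezoid, 4 panels, h=0.3750): 131.50525
R(1,1) = 140.15039 + (140.15039 − 174.37500)/3 = 128.74219
R(2,1) = 131.50525 + (131.50525 − 140.15039)/3 = 128.62354
R(2,2) = 128.62354 + (128.62354 − 128.74219)/15 = 128.61563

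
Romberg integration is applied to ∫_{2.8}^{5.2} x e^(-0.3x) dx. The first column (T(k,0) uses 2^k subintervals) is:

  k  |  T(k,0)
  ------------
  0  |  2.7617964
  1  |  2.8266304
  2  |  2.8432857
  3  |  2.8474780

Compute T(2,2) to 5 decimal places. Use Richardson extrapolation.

Richardson extrapolation on the trapezoidal column (denominator 4−1=3):
T(1,1) = 2.8266304 + (2.8266304 − 2.7617964)/3 = 2.8482417
T(2,1) = 2.8432857 + (2.8432857 − 2.8266304)/3 = 2.8488375
T(2,2) = 2.8488375 + (2.8488375 − 2.8482417)/15 = 2.8488772
(Column j=1 coincides with Simpson's rule on the same nodes.)

2.84888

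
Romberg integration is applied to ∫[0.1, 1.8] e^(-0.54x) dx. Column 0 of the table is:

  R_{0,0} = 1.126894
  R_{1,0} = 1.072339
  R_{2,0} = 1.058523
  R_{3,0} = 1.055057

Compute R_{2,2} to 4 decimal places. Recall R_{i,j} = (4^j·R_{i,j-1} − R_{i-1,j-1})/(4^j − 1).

Richardson extrapolation on the trapezoidal column (denominator 4−1=3):
R_{1,1} = (4·1.072339 − 1.126894) / 3 = 1.054154
R_{2,1} = (4·1.058523 − 1.072339) / 3 = 1.053918
R_{2,2} = 1.053918 + (1.053918 − 1.054154)/15 = 1.053902

1.0539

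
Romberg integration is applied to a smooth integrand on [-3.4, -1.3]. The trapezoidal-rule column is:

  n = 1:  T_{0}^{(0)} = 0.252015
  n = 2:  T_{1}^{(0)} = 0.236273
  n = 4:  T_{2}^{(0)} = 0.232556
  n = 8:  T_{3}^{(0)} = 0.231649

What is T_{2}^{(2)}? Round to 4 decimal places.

0.2313

T_{1}^{(1)} = 0.236273 + (0.236273 − 0.252015)/3 = 0.231026
T_{2}^{(1)} = (4·0.232556 − 0.236273) / 3 = 0.231317
T_{2}^{(2)} = 0.231317 + (0.231317 − 0.231026)/15 = 0.231336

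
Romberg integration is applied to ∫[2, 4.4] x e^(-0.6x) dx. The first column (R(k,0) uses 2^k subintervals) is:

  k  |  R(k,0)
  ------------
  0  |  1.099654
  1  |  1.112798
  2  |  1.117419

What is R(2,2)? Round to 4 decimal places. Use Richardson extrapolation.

1.1191

Richardson extrapolation on the trapezoidal column (denominator 4−1=3):
R(1,1) = 1.112798 + (1.112798 − 1.099654)/3 = 1.117179
R(2,1) = 1.117419 + (1.117419 − 1.112798)/3 = 1.118959
R(2,2) = 1.118959 + (1.118959 − 1.117179)/15 = 1.119078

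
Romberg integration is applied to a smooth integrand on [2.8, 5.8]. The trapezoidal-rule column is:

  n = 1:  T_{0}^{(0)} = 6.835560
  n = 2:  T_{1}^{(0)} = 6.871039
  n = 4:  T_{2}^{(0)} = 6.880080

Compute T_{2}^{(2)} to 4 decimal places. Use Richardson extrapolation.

6.8831

Richardson extrapolation on the trapezoidal column (denominator 4−1=3):
T_{1}^{(1)} = 6.871039 + (6.871039 − 6.835560)/3 = 6.882865
T_{2}^{(1)} = 6.880080 + (6.880080 − 6.871039)/3 = 6.883094
T_{2}^{(2)} = 6.883094 + (6.883094 − 6.882865)/15 = 6.883109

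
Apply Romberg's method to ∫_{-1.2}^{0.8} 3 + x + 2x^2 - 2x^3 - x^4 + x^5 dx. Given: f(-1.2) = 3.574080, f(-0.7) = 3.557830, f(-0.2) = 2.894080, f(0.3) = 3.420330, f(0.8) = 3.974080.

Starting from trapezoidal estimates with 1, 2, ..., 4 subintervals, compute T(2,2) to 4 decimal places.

6.9082

T(0,0) (trapezoid, 1 panel, h=2.0000): 7.548160
T(1,0) (trapezoid, 2 panels, h=1.0000): 6.668160
T(2,0) (trapezoid, 4 panels, h=0.5000): 6.823160
T(1,1) = 6.668160 + (6.668160 − 7.548160)/3 = 6.374827
T(2,1) = 6.823160 + (6.823160 − 6.668160)/3 = 6.874827
T(2,2) = 6.874827 + (6.874827 − 6.374827)/15 = 6.908160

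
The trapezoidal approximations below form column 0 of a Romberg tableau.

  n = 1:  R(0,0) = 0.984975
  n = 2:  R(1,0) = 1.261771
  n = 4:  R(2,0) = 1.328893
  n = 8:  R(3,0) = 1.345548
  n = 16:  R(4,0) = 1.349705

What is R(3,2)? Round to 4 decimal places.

1.3511

Richardson extrapolation on the trapezoidal column (denominator 4−1=3):
R(2,1) = 1.328893 + (1.328893 − 1.261771)/3 = 1.351267
R(3,1) = 1.345548 + (1.345548 − 1.328893)/3 = 1.351100
R(3,2) = (16·1.351100 − 1.351267) / 15 = 1.351089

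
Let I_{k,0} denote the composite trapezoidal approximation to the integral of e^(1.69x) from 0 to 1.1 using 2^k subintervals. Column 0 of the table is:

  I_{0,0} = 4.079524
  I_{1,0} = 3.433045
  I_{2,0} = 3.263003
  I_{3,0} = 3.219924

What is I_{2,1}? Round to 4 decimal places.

3.2063

I_{2,1} = (4·3.263003 − 3.433045) / 3 = 3.206322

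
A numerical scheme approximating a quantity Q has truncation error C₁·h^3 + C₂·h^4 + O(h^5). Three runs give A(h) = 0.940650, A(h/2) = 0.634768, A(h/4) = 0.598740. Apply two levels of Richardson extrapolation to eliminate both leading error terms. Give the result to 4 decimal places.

First eliminate the h^3 term (factor 2^3 = 8):
  B₁ = (8·0.634768 − 0.940650)/7 = 0.591071
  B₂ = (8·0.598740 − 0.634768)/7 = 0.593593
Then eliminate the h^4 term (factor 2^4 = 16):
  (16·0.593593 − 0.591071)/15 = 0.593761

0.5938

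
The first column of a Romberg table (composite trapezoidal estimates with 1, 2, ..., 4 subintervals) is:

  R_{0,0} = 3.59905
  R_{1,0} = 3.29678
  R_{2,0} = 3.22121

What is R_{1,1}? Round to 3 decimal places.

3.196

R_{1,1} = 3.29678 + (3.29678 − 3.59905)/3 = 3.19602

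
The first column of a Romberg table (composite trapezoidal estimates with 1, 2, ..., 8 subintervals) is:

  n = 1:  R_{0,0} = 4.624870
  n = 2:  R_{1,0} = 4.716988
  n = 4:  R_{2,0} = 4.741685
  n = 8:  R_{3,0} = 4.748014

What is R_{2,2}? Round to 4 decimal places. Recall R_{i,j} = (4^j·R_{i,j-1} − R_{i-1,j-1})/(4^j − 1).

R_{1,1} = (4·4.716988 − 4.624870) / 3 = 4.747694
R_{2,1} = (4·4.741685 − 4.716988) / 3 = 4.749917
R_{2,2} = (16·4.749917 − 4.747694) / 15 = 4.750065

4.7501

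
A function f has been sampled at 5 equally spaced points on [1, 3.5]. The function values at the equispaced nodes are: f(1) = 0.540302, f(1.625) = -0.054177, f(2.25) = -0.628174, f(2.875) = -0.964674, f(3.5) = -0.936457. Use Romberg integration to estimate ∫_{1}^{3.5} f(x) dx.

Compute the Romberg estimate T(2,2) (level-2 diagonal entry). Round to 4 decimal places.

-1.1921

T(0,0) (trapezoid, 1 panel, h=2.5000): -0.495194
T(1,0) (trapezoid, 2 panels, h=1.2500): -1.032814
T(2,0) (trapezoid, 4 panels, h=0.6250): -1.153189
T(1,1) = -1.032814 + (-1.032814 − (-0.495194))/3 = -1.212021
T(2,1) = -1.153189 + (-1.153189 − (-1.032814))/3 = -1.193314
T(2,2) = -1.193314 + (-1.193314 − (-1.212021))/15 = -1.192067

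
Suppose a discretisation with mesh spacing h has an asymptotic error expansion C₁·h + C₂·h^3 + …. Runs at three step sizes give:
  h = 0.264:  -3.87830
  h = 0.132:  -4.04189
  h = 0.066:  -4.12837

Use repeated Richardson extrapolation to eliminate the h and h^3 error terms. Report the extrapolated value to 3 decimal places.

-4.216

First eliminate the h term (factor 2^1 = 2):
  B₁ = (2·(-4.04189) − (-3.87830))/1 = -4.20548
  B₂ = (2·(-4.12837) − (-4.04189))/1 = -4.21485
Then eliminate the h^3 term (factor 2^3 = 8):
  (8·(-4.21485) − (-4.20548))/7 = -4.21619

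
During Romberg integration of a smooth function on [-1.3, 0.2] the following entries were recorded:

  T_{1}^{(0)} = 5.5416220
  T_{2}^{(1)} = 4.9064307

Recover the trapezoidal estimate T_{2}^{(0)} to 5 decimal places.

From T_{2}^{(1)} = (4·T_{2}^{(0)} − T_{1}^{(0)})/3, solve for T_{2}^{(0)}:
4·T_{2}^{(0)} = 3·4.9064307 + 5.5416220 = 20.2609141
T_{2}^{(0)} = 5.0652285

5.06523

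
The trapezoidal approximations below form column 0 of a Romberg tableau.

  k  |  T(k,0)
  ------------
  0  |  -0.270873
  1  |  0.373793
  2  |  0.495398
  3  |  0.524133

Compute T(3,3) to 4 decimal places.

0.5336

T(1,1) = 0.373793 + (0.373793 − (-0.270873))/3 = 0.588682
T(2,1) = 0.495398 + (0.495398 − 0.373793)/3 = 0.535933
T(3,1) = 0.524133 + (0.524133 − 0.495398)/3 = 0.533711
T(2,2) = 0.535933 + (0.535933 − 0.588682)/15 = 0.532416
T(3,2) = 0.533711 + (0.533711 − 0.535933)/15 = 0.533563
T(3,3) = 0.533563 + (0.533563 − 0.532416)/63 = 0.533581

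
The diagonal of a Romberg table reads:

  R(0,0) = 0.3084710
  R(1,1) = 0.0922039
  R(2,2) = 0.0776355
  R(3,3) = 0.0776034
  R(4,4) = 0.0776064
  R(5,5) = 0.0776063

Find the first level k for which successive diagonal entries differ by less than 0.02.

k = 2

|R(1,1) − R(0,0)| = 0.2162671 ≥ 0.02
|R(2,2) − R(1,1)| = 0.0145684 < 0.02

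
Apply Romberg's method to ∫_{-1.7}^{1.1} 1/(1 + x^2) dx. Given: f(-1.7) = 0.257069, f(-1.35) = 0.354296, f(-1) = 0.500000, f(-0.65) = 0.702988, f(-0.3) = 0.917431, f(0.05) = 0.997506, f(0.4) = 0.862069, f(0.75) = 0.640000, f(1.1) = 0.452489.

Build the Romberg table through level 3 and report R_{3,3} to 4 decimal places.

1.8730

R_{0,0} (trapezoid, 1 panel, h=2.8000): 0.993381
R_{1,0} (trapezoid, 2 panels, h=1.4000): 1.781094
R_{2,0} (trapezoid, 4 panels, h=0.7000): 1.843995
R_{3,0} (trapezoid, 8 panels, h=0.3500): 1.865174
R_{1,1} = 1.781094 + (1.781094 − 0.993381)/3 = 2.043665
R_{2,1} = 1.843995 + (1.843995 − 1.781094)/3 = 1.864962
R_{3,1} = 1.865174 + (1.865174 − 1.843995)/3 = 1.872234
R_{2,2} = 1.864962 + (1.864962 − 2.043665)/15 = 1.853048
R_{3,2} = 1.872234 + (1.872234 − 1.864962)/15 = 1.872719
R_{3,3} = 1.872719 + (1.872719 − 1.853048)/63 = 1.873031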